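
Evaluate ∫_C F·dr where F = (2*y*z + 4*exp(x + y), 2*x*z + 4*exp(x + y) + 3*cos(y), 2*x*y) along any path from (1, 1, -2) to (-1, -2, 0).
-4*exp(2) - 3*sin(2) - 3*sin(1) + 4*exp(-3) + 4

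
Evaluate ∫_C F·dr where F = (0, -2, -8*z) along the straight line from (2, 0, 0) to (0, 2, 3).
-40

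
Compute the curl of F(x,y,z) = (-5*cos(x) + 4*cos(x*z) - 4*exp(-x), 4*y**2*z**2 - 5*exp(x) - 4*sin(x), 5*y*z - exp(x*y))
(-x*exp(x*y) - 8*y**2*z + 5*z, -4*x*sin(x*z) + y*exp(x*y), -5*exp(x) - 4*cos(x))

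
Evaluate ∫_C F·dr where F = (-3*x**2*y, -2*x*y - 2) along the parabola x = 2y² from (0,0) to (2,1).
-69/7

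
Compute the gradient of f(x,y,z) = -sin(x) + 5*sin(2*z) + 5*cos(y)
(-cos(x), -5*sin(y), 10*cos(2*z))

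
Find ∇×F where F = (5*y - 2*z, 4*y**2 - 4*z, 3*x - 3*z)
(4, -5, -5)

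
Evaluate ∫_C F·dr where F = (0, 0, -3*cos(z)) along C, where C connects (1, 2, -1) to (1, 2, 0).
-3*sin(1)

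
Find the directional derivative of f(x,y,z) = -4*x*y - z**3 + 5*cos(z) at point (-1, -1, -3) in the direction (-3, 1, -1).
sqrt(11)*(19 - 5*sin(3))/11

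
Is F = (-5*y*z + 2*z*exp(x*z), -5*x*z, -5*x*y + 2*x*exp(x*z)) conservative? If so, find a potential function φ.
Yes, F is conservative. φ = -5*x*y*z + 2*exp(x*z)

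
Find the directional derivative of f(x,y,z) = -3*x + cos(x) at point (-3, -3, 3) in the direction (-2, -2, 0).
sqrt(2)*(3 - sin(3))/2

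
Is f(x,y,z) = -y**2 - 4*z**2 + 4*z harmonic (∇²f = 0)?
No, ∇²f = -10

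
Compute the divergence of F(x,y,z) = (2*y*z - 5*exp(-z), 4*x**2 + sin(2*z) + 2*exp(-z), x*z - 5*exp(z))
x - 5*exp(z)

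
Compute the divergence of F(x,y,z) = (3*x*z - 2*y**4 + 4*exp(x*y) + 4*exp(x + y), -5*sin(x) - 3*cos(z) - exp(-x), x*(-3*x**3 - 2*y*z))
-2*x*y + 4*y*exp(x*y) + 3*z + 4*exp(x + y)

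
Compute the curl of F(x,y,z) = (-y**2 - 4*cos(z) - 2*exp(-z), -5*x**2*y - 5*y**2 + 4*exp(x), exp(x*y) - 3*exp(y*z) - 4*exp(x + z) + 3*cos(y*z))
(x*exp(x*y) - 3*z*exp(y*z) - 3*z*sin(y*z), -y*exp(x*y) + 4*exp(x + z) + 4*sin(z) + 2*exp(-z), -10*x*y + 2*y + 4*exp(x))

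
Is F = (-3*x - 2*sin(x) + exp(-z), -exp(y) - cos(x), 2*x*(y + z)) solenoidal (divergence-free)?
No, ∇·F = 2*x - exp(y) - 2*cos(x) - 3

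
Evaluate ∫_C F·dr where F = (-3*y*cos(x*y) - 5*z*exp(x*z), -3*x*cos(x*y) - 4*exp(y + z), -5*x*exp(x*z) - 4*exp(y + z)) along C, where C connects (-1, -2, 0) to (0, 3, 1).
-4*exp(4) + 4*exp(-2) + 3*sin(2)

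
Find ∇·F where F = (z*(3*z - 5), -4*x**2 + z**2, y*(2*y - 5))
0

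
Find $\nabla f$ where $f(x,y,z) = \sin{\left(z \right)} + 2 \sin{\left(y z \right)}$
(0, 2*z*cos(y*z), 2*y*cos(y*z) + cos(z))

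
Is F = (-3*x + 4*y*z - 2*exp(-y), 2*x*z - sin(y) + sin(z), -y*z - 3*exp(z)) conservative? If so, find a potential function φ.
No, ∇×F = (-2*x - z - cos(z), 4*y, -2*z - 2*exp(-y)) ≠ 0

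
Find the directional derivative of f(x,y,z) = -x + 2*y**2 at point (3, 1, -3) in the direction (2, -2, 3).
-10*sqrt(17)/17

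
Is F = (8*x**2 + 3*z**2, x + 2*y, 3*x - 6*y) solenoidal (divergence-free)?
No, ∇·F = 16*x + 2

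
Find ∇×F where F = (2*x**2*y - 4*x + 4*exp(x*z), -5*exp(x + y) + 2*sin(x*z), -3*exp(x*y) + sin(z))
(-x*(3*exp(x*y) + 2*cos(x*z)), 4*x*exp(x*z) + 3*y*exp(x*y), -2*x**2 + 2*z*cos(x*z) - 5*exp(x + y))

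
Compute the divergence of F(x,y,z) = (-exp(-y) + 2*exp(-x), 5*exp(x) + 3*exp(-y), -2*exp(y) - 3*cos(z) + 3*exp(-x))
3*sin(z) - 3*exp(-y) - 2*exp(-x)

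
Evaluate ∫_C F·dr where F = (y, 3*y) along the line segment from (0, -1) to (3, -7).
60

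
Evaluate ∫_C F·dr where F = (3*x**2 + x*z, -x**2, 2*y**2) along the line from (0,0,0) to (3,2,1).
80/3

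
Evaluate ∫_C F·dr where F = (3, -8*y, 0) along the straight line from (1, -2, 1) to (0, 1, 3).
9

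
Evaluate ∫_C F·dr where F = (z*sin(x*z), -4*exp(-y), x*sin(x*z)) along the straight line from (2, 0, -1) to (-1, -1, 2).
-4 + 4*E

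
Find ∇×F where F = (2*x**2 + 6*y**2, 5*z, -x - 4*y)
(-9, 1, -12*y)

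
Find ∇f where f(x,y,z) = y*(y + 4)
(0, 2*y + 4, 0)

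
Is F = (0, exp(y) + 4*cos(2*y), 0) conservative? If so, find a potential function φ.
Yes, F is conservative. φ = exp(y) + 2*sin(2*y)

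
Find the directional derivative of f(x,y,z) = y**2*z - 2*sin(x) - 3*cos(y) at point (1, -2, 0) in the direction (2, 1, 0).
-sqrt(5)*(4*cos(1) + 3*sin(2))/5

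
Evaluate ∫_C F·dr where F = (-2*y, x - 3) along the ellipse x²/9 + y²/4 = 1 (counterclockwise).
18*pi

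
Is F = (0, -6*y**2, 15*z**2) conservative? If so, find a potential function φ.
Yes, F is conservative. φ = -2*y**3 + 5*z**3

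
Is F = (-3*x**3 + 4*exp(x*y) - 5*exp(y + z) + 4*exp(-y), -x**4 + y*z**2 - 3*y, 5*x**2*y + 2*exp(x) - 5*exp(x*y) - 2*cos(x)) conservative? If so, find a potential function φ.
No, ∇×F = (5*x**2 - 5*x*exp(x*y) - 2*y*z, -10*x*y + 5*y*exp(x*y) - 2*exp(x) - 5*exp(y + z) - 2*sin(x), -4*x**3 - 4*x*exp(x*y) + 5*exp(y + z) + 4*exp(-y)) ≠ 0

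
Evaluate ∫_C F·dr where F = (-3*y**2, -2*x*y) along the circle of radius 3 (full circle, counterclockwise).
0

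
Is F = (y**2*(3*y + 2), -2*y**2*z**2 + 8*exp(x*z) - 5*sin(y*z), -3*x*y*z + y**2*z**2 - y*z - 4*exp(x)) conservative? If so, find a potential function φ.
No, ∇×F = (-3*x*z - 8*x*exp(x*z) + 4*y**2*z + 2*y*z**2 + 5*y*cos(y*z) - z, 3*y*z + 4*exp(x), -9*y**2 - 4*y + 8*z*exp(x*z)) ≠ 0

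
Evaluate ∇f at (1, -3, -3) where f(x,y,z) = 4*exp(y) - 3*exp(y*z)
(0, (4 + 9*exp(12))*exp(-3), 9*exp(9))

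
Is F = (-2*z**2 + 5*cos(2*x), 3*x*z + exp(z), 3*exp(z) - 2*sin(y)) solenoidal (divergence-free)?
No, ∇·F = 3*exp(z) - 10*sin(2*x)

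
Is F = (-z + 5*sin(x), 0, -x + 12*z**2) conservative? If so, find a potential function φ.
Yes, F is conservative. φ = -x*z + 4*z**3 - 5*cos(x)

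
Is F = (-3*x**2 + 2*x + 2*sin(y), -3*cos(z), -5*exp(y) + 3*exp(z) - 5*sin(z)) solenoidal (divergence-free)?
No, ∇·F = -6*x + 3*exp(z) - 5*cos(z) + 2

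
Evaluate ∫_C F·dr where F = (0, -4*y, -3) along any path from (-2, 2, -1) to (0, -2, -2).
3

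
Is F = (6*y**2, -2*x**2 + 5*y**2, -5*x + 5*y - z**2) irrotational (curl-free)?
No, ∇×F = (5, 5, -4*x - 12*y)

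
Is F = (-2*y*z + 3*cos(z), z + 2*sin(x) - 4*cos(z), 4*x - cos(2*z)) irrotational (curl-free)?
No, ∇×F = (-4*sin(z) - 1, -2*y - 3*sin(z) - 4, 2*z + 2*cos(x))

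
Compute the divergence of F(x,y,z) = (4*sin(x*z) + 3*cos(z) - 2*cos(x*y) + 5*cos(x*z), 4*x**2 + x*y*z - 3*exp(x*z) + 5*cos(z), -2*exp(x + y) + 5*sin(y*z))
x*z + 2*y*sin(x*y) + 5*y*cos(y*z) - 5*z*sin(x*z) + 4*z*cos(x*z)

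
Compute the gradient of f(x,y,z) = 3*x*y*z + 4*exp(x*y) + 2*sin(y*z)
(y*(3*z + 4*exp(x*y)), 3*x*z + 4*x*exp(x*y) + 2*z*cos(y*z), y*(3*x + 2*cos(y*z)))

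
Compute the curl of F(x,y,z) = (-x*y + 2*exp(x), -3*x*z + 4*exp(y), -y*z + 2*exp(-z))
(3*x - z, 0, x - 3*z)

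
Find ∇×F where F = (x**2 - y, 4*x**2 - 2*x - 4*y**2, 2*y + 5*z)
(2, 0, 8*x - 1)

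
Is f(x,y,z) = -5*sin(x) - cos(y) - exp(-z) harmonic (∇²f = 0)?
No, ∇²f = 5*sin(x) + cos(y) - exp(-z)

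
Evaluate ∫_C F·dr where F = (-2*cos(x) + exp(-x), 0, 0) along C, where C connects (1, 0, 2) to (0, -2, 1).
-1 + exp(-1) + 2*sin(1)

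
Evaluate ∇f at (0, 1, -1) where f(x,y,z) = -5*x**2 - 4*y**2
(0, -8, 0)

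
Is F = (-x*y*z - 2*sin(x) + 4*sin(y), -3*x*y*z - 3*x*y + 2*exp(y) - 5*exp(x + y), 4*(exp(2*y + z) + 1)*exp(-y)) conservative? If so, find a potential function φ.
No, ∇×F = (3*x*y + 4*exp(y + z) - 4*exp(-y), -x*y, x*z - 3*y*z - 3*y - 5*exp(x + y) - 4*cos(y)) ≠ 0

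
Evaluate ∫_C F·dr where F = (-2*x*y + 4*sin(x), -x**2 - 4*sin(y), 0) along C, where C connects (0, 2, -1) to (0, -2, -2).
0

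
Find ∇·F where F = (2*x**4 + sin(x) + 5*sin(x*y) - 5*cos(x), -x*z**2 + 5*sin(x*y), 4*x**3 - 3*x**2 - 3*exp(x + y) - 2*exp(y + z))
8*x**3 + 5*x*cos(x*y) + 5*y*cos(x*y) - 2*exp(y + z) + 5*sin(x) + cos(x)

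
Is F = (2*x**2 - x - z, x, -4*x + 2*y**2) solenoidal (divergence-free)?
No, ∇·F = 4*x - 1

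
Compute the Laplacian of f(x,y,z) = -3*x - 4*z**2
-8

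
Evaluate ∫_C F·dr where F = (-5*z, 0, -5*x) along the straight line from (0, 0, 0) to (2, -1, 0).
0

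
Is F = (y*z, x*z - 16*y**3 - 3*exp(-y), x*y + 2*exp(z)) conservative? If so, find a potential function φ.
Yes, F is conservative. φ = x*y*z - 4*y**4 + 2*exp(z) + 3*exp(-y)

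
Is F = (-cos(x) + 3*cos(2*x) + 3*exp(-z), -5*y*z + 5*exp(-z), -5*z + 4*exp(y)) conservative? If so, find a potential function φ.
No, ∇×F = (5*y + 4*exp(y) + 5*exp(-z), -3*exp(-z), 0) ≠ 0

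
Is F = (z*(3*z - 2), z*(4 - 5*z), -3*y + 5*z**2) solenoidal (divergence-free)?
No, ∇·F = 10*z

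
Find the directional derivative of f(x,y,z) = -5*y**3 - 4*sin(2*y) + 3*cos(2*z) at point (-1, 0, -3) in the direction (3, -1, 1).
2*sqrt(11)*(3*sin(6) + 4)/11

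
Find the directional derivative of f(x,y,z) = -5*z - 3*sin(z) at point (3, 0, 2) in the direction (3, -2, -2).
2*sqrt(17)*(3*cos(2) + 5)/17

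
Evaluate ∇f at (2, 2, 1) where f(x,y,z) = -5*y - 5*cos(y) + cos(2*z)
(0, -5 + 5*sin(2), -2*sin(2))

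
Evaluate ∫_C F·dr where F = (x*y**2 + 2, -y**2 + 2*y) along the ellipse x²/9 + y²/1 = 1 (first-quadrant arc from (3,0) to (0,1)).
-91/12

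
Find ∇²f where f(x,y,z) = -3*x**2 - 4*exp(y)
-4*exp(y) - 6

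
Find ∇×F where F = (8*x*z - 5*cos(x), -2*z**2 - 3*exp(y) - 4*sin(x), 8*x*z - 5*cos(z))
(4*z, 8*x - 8*z, -4*cos(x))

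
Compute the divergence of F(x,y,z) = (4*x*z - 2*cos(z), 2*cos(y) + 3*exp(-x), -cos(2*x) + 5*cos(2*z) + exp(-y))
4*z - 2*sin(y) - 10*sin(2*z)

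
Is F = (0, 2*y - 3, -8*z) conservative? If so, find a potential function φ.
Yes, F is conservative. φ = y**2 - 3*y - 4*z**2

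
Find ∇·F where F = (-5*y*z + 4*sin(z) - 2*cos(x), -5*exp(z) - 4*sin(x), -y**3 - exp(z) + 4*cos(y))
-exp(z) + 2*sin(x)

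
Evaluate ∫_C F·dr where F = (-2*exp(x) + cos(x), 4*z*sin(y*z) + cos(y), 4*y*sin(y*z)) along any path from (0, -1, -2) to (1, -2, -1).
-2*E - sin(2) + 2*sin(1) + 2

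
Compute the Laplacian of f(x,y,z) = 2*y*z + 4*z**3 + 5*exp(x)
24*z + 5*exp(x)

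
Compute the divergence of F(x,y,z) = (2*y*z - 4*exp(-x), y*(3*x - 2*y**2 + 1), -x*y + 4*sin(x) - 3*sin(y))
3*x - 6*y**2 + 1 + 4*exp(-x)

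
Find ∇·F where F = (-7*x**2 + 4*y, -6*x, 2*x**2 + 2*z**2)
-14*x + 4*z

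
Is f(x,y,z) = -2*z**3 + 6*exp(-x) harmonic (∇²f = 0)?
No, ∇²f = -12*z + 6*exp(-x)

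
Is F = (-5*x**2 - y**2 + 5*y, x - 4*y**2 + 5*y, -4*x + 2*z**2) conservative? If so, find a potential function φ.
No, ∇×F = (0, 4, 2*y - 4) ≠ 0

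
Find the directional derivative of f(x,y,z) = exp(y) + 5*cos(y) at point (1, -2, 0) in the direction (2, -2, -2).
-sqrt(3)*(1 + 5*exp(2)*sin(2))*exp(-2)/3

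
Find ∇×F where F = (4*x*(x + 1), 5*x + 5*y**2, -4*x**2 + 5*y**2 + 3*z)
(10*y, 8*x, 5)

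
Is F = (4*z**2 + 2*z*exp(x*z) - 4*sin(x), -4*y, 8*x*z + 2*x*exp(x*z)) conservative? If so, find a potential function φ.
Yes, F is conservative. φ = 4*x*z**2 - 2*y**2 + 2*exp(x*z) + 4*cos(x)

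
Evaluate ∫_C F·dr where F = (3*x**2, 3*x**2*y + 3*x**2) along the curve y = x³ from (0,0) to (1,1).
157/40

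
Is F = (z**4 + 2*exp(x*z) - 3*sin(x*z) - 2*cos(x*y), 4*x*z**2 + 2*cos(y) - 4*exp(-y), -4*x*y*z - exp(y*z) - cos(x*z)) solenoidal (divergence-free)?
No, ∇·F = -4*x*y + x*sin(x*z) - y*exp(y*z) + 2*y*sin(x*y) + 2*z*exp(x*z) - 3*z*cos(x*z) - 2*sin(y) + 4*exp(-y)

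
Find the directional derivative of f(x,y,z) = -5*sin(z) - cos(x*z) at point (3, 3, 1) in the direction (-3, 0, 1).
-sqrt(10)*cos(1)/2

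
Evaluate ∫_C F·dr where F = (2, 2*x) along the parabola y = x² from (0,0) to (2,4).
44/3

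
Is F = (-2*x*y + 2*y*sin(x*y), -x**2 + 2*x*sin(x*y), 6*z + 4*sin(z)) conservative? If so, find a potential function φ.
Yes, F is conservative. φ = -x**2*y + 3*z**2 - 4*cos(z) - 2*cos(x*y)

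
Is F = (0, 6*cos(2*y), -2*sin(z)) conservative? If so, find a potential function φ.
Yes, F is conservative. φ = 3*sin(2*y) + 2*cos(z)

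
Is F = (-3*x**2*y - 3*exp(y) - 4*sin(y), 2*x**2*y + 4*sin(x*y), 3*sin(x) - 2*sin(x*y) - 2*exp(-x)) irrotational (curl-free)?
No, ∇×F = (-2*x*cos(x*y), 2*y*cos(x*y) - 3*cos(x) - 2*exp(-x), 3*x**2 + 4*x*y + 4*y*cos(x*y) + 3*exp(y) + 4*cos(y))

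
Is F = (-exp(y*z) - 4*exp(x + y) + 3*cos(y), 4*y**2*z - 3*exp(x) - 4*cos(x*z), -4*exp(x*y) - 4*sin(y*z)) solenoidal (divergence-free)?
No, ∇·F = 8*y*z - 4*y*cos(y*z) - 4*exp(x + y)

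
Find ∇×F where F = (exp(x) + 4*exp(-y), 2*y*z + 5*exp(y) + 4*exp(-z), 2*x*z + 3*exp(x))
(-2*y + 4*exp(-z), -2*z - 3*exp(x), 4*exp(-y))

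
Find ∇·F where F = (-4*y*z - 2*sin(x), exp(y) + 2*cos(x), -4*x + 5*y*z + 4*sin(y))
5*y + exp(y) - 2*cos(x)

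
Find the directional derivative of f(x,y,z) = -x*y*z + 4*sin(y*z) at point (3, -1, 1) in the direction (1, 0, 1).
2*sqrt(2)*(1 - cos(1))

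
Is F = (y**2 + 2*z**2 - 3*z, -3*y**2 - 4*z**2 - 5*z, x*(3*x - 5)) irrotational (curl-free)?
No, ∇×F = (8*z + 5, -6*x + 4*z + 2, -2*y)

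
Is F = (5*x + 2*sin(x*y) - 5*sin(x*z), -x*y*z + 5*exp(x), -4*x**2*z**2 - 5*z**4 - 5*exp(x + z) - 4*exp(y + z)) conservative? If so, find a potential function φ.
No, ∇×F = (x*y - 4*exp(y + z), 8*x*z**2 - 5*x*cos(x*z) + 5*exp(x + z), -2*x*cos(x*y) - y*z + 5*exp(x)) ≠ 0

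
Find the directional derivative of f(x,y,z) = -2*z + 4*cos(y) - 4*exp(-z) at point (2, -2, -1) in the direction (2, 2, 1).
-2/3 + 8*sin(2)/3 + 4*E/3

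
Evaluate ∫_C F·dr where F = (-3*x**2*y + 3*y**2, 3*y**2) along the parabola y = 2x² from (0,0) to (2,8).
2752/5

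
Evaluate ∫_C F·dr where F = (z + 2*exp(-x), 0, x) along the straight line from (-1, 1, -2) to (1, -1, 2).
4*sinh(1)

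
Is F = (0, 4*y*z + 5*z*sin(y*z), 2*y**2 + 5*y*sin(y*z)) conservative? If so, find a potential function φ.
Yes, F is conservative. φ = 2*y**2*z - 5*cos(y*z)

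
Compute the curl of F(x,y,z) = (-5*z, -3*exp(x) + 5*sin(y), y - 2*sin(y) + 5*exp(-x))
(1 - 2*cos(y), -5 + 5*exp(-x), -3*exp(x))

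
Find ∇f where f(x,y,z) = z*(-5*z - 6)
(0, 0, -10*z - 6)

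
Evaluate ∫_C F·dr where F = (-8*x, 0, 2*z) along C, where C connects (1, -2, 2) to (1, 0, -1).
-3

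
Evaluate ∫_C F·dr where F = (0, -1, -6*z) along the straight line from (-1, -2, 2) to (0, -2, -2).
0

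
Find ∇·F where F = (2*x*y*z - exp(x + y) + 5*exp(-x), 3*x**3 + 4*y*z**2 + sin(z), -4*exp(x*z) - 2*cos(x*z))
-4*x*exp(x*z) + 2*x*sin(x*z) + 2*y*z + 4*z**2 - exp(x + y) - 5*exp(-x)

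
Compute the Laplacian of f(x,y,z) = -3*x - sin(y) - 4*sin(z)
sin(y) + 4*sin(z)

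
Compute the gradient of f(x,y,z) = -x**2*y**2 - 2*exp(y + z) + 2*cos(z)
(-2*x*y**2, -2*x**2*y - 2*exp(y + z), -2*exp(y + z) - 2*sin(z))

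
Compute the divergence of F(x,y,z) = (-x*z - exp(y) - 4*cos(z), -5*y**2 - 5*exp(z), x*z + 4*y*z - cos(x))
x - 6*y - z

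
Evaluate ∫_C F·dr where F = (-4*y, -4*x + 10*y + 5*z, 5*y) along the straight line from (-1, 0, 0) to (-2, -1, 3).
-18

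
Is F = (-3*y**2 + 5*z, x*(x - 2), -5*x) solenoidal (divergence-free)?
Yes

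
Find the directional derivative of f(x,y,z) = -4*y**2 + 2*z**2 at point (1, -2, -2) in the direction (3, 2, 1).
12*sqrt(14)/7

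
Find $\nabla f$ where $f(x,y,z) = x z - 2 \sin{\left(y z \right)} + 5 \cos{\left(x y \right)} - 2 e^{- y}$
(-5*y*sin(x*y) + z, -5*x*sin(x*y) - 2*z*cos(y*z) + 2*exp(-y), x - 2*y*cos(y*z))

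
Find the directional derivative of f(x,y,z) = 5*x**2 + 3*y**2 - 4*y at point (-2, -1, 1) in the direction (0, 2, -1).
-4*sqrt(5)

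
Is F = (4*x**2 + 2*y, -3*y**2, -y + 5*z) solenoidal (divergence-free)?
No, ∇·F = 8*x - 6*y + 5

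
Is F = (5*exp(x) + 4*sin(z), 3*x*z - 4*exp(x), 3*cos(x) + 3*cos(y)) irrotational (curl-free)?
No, ∇×F = (-3*x - 3*sin(y), 3*sin(x) + 4*cos(z), 3*z - 4*exp(x))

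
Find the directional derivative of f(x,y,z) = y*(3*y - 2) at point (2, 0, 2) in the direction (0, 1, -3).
-sqrt(10)/5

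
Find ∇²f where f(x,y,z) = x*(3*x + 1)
6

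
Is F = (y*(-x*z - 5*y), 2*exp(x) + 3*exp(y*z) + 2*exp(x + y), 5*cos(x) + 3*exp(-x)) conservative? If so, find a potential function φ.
No, ∇×F = (-3*y*exp(y*z), -x*y + 5*sin(x) + 3*exp(-x), x*z + 10*y + 2*exp(x) + 2*exp(x + y)) ≠ 0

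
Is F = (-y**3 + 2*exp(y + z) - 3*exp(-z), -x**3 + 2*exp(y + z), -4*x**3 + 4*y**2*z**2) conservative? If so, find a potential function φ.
No, ∇×F = (8*y*z**2 - 2*exp(y + z), 12*x**2 + 2*exp(y + z) + 3*exp(-z), -3*x**2 + 3*y**2 - 2*exp(y + z)) ≠ 0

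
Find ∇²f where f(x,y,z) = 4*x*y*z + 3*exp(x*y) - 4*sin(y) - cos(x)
3*x**2*exp(x*y) + 3*y**2*exp(x*y) + 4*sin(y) + cos(x)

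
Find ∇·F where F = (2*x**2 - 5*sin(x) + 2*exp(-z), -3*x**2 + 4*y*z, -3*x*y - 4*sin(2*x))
4*x + 4*z - 5*cos(x)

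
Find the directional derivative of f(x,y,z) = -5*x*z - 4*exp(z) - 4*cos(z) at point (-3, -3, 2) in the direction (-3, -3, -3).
sqrt(3)*(-5 - 4*sin(2) + 4*exp(2))/3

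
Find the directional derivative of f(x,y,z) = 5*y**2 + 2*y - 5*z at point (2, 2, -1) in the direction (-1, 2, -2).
18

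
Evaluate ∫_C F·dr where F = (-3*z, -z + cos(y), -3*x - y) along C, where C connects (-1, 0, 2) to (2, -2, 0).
-6 - sin(2)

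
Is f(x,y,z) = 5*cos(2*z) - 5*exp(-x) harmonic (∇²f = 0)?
No, ∇²f = -20*cos(2*z) - 5*exp(-x)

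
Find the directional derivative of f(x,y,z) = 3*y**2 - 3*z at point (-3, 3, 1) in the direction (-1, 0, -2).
6*sqrt(5)/5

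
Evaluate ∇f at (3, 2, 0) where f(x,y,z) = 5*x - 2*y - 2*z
(5, -2, -2)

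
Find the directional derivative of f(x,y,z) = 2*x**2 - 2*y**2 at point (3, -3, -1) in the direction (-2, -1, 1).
-6*sqrt(6)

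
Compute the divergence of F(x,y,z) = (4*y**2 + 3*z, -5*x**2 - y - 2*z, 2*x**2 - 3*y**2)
-1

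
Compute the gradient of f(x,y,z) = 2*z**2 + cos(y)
(0, -sin(y), 4*z)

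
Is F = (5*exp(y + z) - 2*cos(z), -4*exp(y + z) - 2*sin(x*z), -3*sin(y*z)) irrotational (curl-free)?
No, ∇×F = (2*x*cos(x*z) - 3*z*cos(y*z) + 4*exp(y + z), 5*exp(y + z) + 2*sin(z), -2*z*cos(x*z) - 5*exp(y + z))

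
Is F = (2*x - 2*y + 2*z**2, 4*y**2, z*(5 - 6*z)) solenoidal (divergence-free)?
No, ∇·F = 8*y - 12*z + 7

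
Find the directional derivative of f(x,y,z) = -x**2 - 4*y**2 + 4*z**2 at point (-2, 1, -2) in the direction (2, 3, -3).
16*sqrt(22)/11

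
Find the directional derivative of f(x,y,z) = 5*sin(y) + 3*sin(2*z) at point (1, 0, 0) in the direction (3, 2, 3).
14*sqrt(22)/11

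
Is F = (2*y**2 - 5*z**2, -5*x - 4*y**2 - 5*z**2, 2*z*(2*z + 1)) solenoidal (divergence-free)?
No, ∇·F = -8*y + 8*z + 2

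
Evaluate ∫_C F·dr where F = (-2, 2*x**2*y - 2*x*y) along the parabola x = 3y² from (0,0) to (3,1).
-9/2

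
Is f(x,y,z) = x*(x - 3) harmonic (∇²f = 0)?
No, ∇²f = 2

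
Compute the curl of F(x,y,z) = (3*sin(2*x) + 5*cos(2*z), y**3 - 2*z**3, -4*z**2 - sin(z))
(6*z**2, -10*sin(2*z), 0)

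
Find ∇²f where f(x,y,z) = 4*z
0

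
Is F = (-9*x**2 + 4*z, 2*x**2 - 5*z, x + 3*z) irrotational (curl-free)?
No, ∇×F = (5, 3, 4*x)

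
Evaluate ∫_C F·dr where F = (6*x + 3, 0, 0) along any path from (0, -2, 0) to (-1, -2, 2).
0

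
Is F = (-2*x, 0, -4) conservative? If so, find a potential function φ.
Yes, F is conservative. φ = -x**2 - 4*z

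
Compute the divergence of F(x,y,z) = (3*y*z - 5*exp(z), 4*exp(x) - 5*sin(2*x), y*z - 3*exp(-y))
y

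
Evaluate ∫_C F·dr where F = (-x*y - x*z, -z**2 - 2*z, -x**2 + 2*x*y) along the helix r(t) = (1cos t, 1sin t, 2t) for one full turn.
-19*pi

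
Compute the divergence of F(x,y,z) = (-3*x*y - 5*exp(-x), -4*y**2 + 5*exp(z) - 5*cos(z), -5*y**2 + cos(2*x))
-11*y + 5*exp(-x)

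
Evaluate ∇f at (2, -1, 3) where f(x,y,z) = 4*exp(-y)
(0, -4*E, 0)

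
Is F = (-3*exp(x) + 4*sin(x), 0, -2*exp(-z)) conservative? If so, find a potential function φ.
Yes, F is conservative. φ = -3*exp(x) - 4*cos(x) + 2*exp(-z)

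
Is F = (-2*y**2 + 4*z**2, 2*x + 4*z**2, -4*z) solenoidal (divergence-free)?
No, ∇·F = -4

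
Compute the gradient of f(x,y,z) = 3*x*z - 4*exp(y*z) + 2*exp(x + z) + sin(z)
(3*z + 2*exp(x + z), -4*z*exp(y*z), 3*x - 4*y*exp(y*z) + 2*exp(x + z) + cos(z))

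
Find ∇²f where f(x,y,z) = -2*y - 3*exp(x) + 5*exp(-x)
-3*exp(x) + 5*exp(-x)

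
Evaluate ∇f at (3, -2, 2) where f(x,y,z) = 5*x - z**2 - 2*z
(5, 0, -6)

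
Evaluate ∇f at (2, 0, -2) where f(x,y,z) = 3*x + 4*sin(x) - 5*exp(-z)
(4*cos(2) + 3, 0, 5*exp(2))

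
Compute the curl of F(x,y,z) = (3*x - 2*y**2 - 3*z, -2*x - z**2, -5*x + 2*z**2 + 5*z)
(2*z, 2, 4*y - 2)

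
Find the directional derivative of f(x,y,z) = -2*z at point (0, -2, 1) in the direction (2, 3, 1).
-sqrt(14)/7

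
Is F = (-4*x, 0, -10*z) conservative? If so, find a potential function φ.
Yes, F is conservative. φ = -2*x**2 - 5*z**2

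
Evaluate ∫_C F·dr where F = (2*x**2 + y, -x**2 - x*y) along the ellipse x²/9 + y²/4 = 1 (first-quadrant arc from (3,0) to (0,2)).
-34 - 3*pi/2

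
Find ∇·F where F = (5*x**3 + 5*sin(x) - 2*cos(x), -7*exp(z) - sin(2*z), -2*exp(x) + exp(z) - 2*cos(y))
15*x**2 + exp(z) + 2*sin(x) + 5*cos(x)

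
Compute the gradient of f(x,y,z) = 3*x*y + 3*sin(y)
(3*y, 3*x + 3*cos(y), 0)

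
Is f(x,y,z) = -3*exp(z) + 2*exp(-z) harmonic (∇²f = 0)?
No, ∇²f = -3*exp(z) + 2*exp(-z)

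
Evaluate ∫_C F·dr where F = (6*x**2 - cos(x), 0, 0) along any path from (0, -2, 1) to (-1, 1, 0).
-2 + sin(1)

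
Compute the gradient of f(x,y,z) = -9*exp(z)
(0, 0, -9*exp(z))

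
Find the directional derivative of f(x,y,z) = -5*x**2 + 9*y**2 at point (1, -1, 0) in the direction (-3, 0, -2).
30*sqrt(13)/13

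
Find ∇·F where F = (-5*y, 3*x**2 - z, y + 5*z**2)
10*z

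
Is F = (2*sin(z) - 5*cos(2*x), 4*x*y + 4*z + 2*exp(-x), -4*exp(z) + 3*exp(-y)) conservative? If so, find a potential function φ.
No, ∇×F = (-4 - 3*exp(-y), 2*cos(z), 4*y - 2*exp(-x)) ≠ 0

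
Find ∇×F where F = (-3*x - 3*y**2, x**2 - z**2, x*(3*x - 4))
(2*z, 4 - 6*x, 2*x + 6*y)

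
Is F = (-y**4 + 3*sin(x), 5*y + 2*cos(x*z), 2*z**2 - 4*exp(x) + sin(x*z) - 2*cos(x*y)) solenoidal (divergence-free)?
No, ∇·F = x*cos(x*z) + 4*z + 3*cos(x) + 5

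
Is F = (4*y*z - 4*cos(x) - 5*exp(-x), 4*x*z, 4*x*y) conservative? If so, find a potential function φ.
Yes, F is conservative. φ = 4*x*y*z - 4*sin(x) + 5*exp(-x)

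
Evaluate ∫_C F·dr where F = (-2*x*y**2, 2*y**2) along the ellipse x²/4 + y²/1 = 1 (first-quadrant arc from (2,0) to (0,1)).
8/3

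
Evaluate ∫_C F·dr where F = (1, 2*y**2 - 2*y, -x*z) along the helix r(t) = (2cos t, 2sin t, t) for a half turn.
0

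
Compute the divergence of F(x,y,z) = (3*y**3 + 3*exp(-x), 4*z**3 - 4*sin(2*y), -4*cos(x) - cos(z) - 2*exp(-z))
sin(z) - 8*cos(2*y) + 2*exp(-z) - 3*exp(-x)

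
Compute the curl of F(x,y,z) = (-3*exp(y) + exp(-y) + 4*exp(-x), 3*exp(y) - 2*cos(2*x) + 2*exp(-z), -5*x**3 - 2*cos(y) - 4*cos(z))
(2*sin(y) + 2*exp(-z), 15*x**2, 3*exp(y) + 4*sin(2*x) + exp(-y))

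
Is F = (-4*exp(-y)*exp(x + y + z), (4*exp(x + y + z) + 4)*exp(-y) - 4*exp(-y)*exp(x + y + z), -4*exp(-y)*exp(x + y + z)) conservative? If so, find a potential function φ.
Yes, F is conservative. φ = -(4*exp(x + y + z) + 4)*exp(-y)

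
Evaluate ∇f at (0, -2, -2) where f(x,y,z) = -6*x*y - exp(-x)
(13, 0, 0)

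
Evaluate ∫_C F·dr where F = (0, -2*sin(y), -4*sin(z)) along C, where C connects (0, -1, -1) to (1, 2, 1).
-2*cos(1) + 2*cos(2)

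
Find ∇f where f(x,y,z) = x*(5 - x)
(5 - 2*x, 0, 0)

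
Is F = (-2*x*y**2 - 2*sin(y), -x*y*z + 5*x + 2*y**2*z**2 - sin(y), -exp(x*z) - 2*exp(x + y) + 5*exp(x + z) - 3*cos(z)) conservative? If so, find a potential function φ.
No, ∇×F = (x*y - 4*y**2*z - 2*exp(x + y), z*exp(x*z) + 2*exp(x + y) - 5*exp(x + z), 4*x*y - y*z + 2*cos(y) + 5) ≠ 0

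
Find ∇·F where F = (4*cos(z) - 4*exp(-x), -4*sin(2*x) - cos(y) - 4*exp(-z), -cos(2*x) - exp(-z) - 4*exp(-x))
sin(y) + exp(-z) + 4*exp(-x)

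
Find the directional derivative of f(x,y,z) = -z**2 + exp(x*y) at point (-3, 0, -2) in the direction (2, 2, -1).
-10/3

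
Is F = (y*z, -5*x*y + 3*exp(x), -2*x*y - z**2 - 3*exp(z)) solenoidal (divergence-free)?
No, ∇·F = -5*x - 2*z - 3*exp(z)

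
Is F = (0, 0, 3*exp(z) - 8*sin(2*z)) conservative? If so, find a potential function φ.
Yes, F is conservative. φ = 3*exp(z) + 4*cos(2*z)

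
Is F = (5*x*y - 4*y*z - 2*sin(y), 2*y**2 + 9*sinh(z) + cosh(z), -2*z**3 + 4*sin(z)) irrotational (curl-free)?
No, ∇×F = (-sinh(z) - 9*cosh(z), -4*y, -5*x + 4*z + 2*cos(y))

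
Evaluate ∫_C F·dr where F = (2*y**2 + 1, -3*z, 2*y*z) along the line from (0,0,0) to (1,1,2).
4/3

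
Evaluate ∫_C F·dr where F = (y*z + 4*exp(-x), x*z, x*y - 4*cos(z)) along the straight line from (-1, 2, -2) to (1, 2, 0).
-4 - 4*sin(2) + 8*sinh(1)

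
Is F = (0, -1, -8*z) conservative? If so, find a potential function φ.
Yes, F is conservative. φ = -y - 4*z**2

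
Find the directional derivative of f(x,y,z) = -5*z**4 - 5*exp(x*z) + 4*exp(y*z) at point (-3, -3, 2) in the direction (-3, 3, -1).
sqrt(19)*(51 + 160*exp(6))*exp(-6)/19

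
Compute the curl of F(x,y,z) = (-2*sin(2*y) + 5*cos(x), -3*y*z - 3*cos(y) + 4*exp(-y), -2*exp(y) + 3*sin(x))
(3*y - 2*exp(y), -3*cos(x), 4*cos(2*y))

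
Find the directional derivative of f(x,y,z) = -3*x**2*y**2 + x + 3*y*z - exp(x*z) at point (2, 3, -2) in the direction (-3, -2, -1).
2*sqrt(14)*(-1 + 117*exp(4))*exp(-4)/7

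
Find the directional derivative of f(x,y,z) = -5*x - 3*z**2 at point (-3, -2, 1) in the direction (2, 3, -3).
4*sqrt(22)/11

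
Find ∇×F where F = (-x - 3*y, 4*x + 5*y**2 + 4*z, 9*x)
(-4, -9, 7)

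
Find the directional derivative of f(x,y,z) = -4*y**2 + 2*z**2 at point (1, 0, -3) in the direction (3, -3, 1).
-12*sqrt(19)/19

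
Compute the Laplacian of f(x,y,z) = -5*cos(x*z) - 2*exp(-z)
(5*(x**2 + z**2)*exp(z)*cos(x*z) - 2)*exp(-z)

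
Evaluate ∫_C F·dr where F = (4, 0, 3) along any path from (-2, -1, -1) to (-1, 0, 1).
10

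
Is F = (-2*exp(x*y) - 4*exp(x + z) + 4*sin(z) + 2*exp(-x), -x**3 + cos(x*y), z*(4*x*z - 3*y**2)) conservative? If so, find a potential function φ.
No, ∇×F = (-6*y*z, -4*z**2 - 4*exp(x + z) + 4*cos(z), -3*x**2 + 2*x*exp(x*y) - y*sin(x*y)) ≠ 0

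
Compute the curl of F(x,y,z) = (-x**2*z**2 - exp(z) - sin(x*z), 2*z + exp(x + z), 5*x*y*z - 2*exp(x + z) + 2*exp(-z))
(5*x*z - exp(x + z) - 2, -2*x**2*z - x*cos(x*z) - 5*y*z - exp(z) + 2*exp(x + z), exp(x + z))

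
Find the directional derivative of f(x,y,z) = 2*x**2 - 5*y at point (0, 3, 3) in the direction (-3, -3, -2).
15*sqrt(22)/22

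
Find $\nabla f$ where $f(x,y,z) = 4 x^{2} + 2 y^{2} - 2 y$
(8*x, 4*y - 2, 0)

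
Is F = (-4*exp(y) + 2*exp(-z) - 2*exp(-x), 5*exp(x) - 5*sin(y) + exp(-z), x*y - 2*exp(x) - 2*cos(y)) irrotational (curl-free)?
No, ∇×F = (x + 2*sin(y) + exp(-z), -y + 2*exp(x) - 2*exp(-z), 5*exp(x) + 4*exp(y))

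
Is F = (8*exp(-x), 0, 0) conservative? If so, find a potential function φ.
Yes, F is conservative. φ = -8*exp(-x)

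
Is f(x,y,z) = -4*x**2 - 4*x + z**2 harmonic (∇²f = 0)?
No, ∇²f = -6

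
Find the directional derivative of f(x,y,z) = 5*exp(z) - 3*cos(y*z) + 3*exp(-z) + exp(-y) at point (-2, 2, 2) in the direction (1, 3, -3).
3*sqrt(19)*(2 - 5*exp(4))*exp(-2)/19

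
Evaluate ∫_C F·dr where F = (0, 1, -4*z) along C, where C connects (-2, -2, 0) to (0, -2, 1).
-2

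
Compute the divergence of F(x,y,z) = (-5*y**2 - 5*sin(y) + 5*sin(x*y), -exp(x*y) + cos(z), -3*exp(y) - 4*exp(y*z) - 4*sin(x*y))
-x*exp(x*y) - 4*y*exp(y*z) + 5*y*cos(x*y)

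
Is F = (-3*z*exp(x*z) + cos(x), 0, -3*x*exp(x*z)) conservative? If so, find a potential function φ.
Yes, F is conservative. φ = -3*exp(x*z) + sin(x)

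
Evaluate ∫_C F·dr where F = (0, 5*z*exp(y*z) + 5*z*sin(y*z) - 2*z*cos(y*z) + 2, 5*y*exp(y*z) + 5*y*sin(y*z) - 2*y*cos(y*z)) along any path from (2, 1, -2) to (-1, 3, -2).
-5*cos(6) + 5*cos(2) - 2*sin(2) - 5*exp(-2) + 2*sin(6) + 5*exp(-6) + 4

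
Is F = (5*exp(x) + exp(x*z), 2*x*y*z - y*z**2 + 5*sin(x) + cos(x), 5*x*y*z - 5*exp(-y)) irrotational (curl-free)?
No, ∇×F = (-2*x*y + 5*x*z + 2*y*z + 5*exp(-y), x*exp(x*z) - 5*y*z, 2*y*z - sin(x) + 5*cos(x))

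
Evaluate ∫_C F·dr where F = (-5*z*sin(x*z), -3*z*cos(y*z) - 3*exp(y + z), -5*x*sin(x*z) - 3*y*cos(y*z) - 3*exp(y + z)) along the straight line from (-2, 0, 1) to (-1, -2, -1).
-3*sin(2) - 3*exp(-3) - 5*cos(2) + 5*cos(1) + 3*E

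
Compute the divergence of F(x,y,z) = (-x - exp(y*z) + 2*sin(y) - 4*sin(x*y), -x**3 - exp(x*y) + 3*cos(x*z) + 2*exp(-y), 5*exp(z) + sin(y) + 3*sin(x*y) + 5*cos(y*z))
-x*exp(x*y) - 5*y*sin(y*z) - 4*y*cos(x*y) + 5*exp(z) - 1 - 2*exp(-y)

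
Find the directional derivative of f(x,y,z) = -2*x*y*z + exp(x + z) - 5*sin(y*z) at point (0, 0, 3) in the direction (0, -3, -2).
sqrt(13)*(45 - 2*exp(3))/13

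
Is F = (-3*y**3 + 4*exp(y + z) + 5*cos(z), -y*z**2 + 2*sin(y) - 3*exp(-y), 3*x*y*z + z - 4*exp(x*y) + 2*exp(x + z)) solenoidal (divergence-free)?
No, ∇·F = 3*x*y - z**2 + 2*exp(x + z) + 2*cos(y) + 1 + 3*exp(-y)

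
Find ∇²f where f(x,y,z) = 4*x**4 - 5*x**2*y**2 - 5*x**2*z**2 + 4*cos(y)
28*x**2 - 10*y**2 - 10*z**2 - 4*cos(y)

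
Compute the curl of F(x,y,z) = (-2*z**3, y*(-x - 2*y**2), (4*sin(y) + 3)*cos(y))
(-3*sin(y) + 4*cos(2*y), -6*z**2, -y)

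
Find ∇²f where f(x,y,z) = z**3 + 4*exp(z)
6*z + 4*exp(z)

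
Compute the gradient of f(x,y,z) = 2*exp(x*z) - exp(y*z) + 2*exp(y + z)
(2*z*exp(x*z), -z*exp(y*z) + 2*exp(y + z), 2*x*exp(x*z) - y*exp(y*z) + 2*exp(y + z))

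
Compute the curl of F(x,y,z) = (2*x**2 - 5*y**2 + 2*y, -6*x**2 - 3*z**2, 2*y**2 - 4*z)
(4*y + 6*z, 0, -12*x + 10*y - 2)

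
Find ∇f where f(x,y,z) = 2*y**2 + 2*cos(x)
(-2*sin(x), 4*y, 0)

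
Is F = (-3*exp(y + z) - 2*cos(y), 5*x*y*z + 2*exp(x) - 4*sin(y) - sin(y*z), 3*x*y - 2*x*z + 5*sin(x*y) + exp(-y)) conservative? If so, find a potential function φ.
No, ∇×F = (-5*x*y + 5*x*cos(x*y) + 3*x + y*cos(y*z) - exp(-y), -5*y*cos(x*y) - 3*y + 2*z - 3*exp(y + z), 5*y*z + 2*exp(x) + 3*exp(y + z) - 2*sin(y)) ≠ 0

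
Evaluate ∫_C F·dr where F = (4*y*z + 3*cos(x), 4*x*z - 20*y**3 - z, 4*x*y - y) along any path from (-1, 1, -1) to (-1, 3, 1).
-420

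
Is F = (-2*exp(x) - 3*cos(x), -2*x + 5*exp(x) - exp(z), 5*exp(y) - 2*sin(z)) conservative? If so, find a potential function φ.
No, ∇×F = (5*exp(y) + exp(z), 0, 5*exp(x) - 2) ≠ 0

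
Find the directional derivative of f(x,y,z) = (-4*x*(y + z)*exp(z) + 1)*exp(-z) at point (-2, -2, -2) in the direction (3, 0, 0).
16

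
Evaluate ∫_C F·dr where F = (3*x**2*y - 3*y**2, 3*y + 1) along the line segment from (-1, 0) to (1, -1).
-5/2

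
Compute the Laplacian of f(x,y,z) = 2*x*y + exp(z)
exp(z)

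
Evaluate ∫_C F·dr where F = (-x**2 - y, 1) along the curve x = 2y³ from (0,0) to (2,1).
-19/6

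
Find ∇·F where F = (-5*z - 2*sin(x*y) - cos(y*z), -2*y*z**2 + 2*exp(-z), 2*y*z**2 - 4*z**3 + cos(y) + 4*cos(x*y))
4*y*z - 2*y*cos(x*y) - 14*z**2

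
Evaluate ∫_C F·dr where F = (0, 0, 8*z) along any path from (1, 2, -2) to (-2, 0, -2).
0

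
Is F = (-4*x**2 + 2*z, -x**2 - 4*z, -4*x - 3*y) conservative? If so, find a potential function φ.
No, ∇×F = (1, 6, -2*x) ≠ 0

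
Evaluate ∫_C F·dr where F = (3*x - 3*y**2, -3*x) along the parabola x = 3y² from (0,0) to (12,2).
120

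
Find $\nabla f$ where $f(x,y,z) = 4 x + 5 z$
(4, 0, 5)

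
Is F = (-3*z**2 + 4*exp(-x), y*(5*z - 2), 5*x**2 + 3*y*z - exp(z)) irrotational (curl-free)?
No, ∇×F = (-5*y + 3*z, -10*x - 6*z, 0)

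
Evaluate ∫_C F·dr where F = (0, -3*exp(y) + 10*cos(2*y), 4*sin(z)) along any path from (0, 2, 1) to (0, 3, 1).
-3*exp(3) + 5*sin(6) - 5*sin(4) + 3*exp(2)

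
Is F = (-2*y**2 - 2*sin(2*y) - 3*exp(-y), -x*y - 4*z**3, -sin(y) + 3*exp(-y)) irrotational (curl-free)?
No, ∇×F = (12*z**2 - cos(y) - 3*exp(-y), 0, 3*y + 4*cos(2*y) - 3*exp(-y))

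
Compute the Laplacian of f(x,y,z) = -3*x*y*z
0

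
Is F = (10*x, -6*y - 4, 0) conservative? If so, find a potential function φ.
Yes, F is conservative. φ = 5*x**2 - 3*y**2 - 4*y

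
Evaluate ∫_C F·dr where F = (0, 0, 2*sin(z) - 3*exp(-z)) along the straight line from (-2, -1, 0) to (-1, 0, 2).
-1 + 3*exp(-2) - 2*cos(2)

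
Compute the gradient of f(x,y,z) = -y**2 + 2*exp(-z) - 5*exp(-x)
(5*exp(-x), -2*y, -2*exp(-z))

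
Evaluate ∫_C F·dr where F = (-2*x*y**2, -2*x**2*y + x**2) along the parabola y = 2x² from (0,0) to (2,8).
-240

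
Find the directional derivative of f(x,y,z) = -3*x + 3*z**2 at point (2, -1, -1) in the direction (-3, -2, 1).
3*sqrt(14)/14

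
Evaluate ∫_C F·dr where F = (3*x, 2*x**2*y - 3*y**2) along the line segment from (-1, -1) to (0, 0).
-3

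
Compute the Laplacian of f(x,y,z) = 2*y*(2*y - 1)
8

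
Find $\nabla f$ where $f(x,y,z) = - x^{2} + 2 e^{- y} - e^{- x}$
(-2*x + exp(-x), -2*exp(-y), 0)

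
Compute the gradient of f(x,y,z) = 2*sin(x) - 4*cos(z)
(2*cos(x), 0, 4*sin(z))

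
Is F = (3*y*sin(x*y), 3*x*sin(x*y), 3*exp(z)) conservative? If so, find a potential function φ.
Yes, F is conservative. φ = 3*exp(z) - 3*cos(x*y)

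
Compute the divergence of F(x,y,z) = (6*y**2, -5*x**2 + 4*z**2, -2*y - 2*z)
-2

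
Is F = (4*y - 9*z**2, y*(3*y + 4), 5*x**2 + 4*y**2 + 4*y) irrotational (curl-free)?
No, ∇×F = (8*y + 4, -10*x - 18*z, -4)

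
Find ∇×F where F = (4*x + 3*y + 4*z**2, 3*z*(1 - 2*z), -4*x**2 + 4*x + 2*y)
(12*z - 1, 8*x + 8*z - 4, -3)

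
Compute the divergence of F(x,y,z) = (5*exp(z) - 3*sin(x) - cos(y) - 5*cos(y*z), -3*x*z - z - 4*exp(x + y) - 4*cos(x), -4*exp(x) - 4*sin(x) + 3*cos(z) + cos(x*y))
-4*exp(x + y) - 3*sin(z) - 3*cos(x)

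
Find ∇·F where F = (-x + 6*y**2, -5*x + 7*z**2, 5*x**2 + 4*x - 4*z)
-5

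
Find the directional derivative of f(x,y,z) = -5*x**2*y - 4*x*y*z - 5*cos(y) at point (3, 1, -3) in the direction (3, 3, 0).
sqrt(2)*(-27 + 5*sin(1))/2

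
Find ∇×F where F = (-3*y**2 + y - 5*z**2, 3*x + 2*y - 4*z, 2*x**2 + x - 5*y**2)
(4 - 10*y, -4*x - 10*z - 1, 6*y + 2)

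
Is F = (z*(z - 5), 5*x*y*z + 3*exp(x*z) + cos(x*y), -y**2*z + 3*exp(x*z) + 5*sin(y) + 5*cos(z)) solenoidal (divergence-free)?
No, ∇·F = 5*x*z + 3*x*exp(x*z) - x*sin(x*y) - y**2 - 5*sin(z)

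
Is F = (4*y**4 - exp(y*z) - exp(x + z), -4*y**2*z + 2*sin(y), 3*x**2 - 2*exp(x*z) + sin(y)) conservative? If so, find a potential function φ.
No, ∇×F = (4*y**2 + cos(y), -6*x - y*exp(y*z) + 2*z*exp(x*z) - exp(x + z), -16*y**3 + z*exp(y*z)) ≠ 0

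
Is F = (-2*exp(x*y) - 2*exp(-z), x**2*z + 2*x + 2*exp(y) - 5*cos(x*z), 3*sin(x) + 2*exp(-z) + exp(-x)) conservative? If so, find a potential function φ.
No, ∇×F = (-x*(x + 5*sin(x*z)), -3*cos(x) + 2*exp(-z) + exp(-x), 2*x*z + 2*x*exp(x*y) + 5*z*sin(x*z) + 2) ≠ 0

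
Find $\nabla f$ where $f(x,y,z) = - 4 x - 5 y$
(-4, -5, 0)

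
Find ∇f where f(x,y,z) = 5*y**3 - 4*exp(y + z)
(0, 15*y**2 - 4*exp(y + z), -4*exp(y + z))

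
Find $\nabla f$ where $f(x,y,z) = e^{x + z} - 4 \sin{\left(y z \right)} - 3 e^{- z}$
(exp(x + z), -4*z*cos(y*z), -4*y*cos(y*z) + exp(x + z) + 3*exp(-z))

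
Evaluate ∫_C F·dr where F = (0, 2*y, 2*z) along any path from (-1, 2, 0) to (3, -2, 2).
4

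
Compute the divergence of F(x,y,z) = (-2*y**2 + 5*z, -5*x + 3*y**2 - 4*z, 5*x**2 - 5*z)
6*y - 5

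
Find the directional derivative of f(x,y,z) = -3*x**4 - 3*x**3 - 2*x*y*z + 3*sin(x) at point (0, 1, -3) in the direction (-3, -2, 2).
-27*sqrt(17)/17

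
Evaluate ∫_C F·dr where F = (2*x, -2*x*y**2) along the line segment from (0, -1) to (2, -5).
356/3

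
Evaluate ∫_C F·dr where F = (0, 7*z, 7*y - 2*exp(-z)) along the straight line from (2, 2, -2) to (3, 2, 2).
56 - 4*sinh(2)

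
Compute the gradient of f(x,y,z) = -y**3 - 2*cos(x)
(2*sin(x), -3*y**2, 0)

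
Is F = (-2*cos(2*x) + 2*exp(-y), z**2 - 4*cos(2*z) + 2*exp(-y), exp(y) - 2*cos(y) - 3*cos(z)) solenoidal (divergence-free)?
No, ∇·F = 4*sin(2*x) + 3*sin(z) - 2*exp(-y)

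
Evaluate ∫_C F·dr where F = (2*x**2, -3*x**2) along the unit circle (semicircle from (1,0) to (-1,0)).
-4/3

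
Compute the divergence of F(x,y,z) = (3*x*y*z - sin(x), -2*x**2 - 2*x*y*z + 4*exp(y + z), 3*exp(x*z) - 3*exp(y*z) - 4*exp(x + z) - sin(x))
-2*x*z + 3*x*exp(x*z) + 3*y*z - 3*y*exp(y*z) - 4*exp(x + z) + 4*exp(y + z) - cos(x)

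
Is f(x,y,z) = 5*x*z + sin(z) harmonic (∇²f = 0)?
No, ∇²f = -sin(z)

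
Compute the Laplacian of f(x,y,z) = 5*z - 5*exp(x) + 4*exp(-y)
-5*exp(x) + 4*exp(-y)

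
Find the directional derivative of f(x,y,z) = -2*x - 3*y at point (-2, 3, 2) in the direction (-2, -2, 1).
10/3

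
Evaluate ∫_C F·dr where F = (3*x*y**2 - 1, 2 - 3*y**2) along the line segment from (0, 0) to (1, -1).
-5/4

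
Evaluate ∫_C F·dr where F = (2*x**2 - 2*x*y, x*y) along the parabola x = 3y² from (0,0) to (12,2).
4668/5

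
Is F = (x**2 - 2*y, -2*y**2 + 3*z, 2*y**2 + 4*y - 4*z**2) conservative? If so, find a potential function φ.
No, ∇×F = (4*y + 1, 0, 2) ≠ 0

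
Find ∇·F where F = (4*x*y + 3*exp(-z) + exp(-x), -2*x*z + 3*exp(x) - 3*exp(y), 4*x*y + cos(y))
4*y - 3*exp(y) - exp(-x)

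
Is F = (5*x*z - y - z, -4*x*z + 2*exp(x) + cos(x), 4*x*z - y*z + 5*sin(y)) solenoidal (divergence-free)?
No, ∇·F = 4*x - y + 5*z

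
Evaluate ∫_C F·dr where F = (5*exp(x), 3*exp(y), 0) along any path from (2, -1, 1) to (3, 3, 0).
(-3 + (-5 + 8*E)*exp(3))*exp(-1)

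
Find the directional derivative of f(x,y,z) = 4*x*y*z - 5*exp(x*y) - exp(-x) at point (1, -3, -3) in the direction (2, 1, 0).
sqrt(5)*(2*exp(2) + 25 + 60*exp(3))*exp(-3)/5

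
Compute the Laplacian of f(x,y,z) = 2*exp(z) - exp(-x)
2*exp(z) - exp(-x)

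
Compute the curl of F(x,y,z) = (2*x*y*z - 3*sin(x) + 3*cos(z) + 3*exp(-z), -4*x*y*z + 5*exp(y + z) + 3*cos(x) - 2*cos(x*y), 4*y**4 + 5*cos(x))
(4*x*y + 16*y**3 - 5*exp(y + z), 2*x*y + 5*sin(x) - 3*sin(z) - 3*exp(-z), -2*x*z - 4*y*z + 2*y*sin(x*y) - 3*sin(x))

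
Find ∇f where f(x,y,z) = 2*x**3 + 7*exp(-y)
(6*x**2, -7*exp(-y), 0)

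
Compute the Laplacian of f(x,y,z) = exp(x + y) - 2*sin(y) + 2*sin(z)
2*exp(x + y) + 2*sin(y) - 2*sin(z)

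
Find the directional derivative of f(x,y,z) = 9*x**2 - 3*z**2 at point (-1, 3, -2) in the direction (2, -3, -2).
-60*sqrt(17)/17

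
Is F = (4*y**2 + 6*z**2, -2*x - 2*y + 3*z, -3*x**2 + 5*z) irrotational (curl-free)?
No, ∇×F = (-3, 6*x + 12*z, -8*y - 2)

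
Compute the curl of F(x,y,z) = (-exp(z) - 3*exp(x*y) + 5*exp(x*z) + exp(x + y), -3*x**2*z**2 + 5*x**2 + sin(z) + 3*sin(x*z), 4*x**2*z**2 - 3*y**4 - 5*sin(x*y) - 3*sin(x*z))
(6*x**2*z - 5*x*cos(x*y) - 3*x*cos(x*z) - 12*y**3 - cos(z), -8*x*z**2 + 5*x*exp(x*z) + 5*y*cos(x*y) + 3*z*cos(x*z) - exp(z), -6*x*z**2 + 3*x*exp(x*y) + 10*x + 3*z*cos(x*z) - exp(x + y))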